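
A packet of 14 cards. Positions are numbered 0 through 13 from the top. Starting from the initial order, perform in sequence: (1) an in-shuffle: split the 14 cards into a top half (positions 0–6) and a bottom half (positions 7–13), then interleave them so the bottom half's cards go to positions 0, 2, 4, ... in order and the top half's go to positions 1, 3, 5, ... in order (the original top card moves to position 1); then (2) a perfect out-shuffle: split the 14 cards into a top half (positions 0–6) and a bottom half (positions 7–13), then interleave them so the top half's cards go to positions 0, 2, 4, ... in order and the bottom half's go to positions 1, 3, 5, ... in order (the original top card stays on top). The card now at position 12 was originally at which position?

Undo the operations in reverse order, starting from position 12:
  undo op 2 (out-shuffle, from top half): 12 ← 6
  undo op 1 (in-shuffle, from bottom half): 6 ← 10
So the card at position 12 came from original position 10.

10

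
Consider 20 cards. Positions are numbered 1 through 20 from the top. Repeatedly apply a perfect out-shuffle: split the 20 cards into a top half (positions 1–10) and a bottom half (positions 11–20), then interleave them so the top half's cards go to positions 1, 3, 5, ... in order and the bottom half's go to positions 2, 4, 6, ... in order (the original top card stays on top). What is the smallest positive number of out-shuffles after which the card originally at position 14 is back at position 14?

Follow position 14 under repeated out-shuffles:
14 → 8 → 15 → 10 → 19 → 18 → 16 → 12 → 4 → 7 → 13 → 6 → 11 → 2 → 3 → 5 → 9 → 17 → 14
It first returns after 18 out-shuffles.

18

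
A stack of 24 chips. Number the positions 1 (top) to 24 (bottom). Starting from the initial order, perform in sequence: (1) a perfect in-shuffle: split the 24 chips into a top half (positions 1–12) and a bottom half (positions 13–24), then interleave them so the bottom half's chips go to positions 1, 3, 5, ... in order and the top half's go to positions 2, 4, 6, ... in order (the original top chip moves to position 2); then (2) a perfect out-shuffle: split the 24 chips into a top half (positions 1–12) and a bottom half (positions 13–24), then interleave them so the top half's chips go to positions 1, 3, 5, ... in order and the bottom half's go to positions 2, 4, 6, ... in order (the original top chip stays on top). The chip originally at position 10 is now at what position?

Track the chip from position 10 forward through each operation:
  after op 1 (in-shuffle): 10 → 20
  after op 2 (out-shuffle): 20 → 16

16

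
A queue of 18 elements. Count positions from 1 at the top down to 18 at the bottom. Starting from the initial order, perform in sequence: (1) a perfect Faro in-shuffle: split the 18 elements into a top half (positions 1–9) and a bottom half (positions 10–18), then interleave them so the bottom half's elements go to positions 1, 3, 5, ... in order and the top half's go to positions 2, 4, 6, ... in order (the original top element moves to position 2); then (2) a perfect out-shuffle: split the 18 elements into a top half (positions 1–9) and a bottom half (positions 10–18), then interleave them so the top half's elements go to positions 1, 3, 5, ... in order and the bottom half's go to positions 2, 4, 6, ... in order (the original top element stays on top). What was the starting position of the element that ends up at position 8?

Undo the operations in reverse order, starting from position 8:
  undo op 2 (out-shuffle, from bottom half): 8 ← 13
  undo op 1 (in-shuffle, from bottom half): 13 ← 16
So the element at position 8 came from original position 16.

16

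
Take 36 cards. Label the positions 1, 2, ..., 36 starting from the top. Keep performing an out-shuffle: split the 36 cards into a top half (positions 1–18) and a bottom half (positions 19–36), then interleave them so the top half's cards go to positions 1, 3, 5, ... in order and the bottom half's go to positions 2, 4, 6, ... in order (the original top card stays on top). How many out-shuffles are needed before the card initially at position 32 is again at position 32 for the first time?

Follow position 32 under repeated out-shuffles:
32 → 28 → 20 → 4 → 7 → 13 → 25 → 14 → 27 → 18 → 35 → 34 → 32
It first returns after 12 out-shuffles.

12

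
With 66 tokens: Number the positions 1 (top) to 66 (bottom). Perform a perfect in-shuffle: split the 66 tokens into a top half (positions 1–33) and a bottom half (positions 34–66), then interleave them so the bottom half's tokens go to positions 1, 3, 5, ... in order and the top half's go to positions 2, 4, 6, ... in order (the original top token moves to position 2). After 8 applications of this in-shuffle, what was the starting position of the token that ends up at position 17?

60

Work backwards from position 17, undoing one in-shuffle at a time:
17 ← 42 ← 21 ← 44 ← 22 ← 11 ← 39 ← 53 ← 60
So the token now at position 17 started at position 60.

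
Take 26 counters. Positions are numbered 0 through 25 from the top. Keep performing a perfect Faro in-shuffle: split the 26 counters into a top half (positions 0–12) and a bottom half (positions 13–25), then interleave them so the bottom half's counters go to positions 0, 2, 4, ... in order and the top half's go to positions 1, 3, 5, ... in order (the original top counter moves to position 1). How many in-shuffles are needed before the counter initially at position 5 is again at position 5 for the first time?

6

Follow position 5 under repeated in-shuffles:
5 → 11 → 23 → 20 → 14 → 2 → 5
It first returns after 6 in-shuffles.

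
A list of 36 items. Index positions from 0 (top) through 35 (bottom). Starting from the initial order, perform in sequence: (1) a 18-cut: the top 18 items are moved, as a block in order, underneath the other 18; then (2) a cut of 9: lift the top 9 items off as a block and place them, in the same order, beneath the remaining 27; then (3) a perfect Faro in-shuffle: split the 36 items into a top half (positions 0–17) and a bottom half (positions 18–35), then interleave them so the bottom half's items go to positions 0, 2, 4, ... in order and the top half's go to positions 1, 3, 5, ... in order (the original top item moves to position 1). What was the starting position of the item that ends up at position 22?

Undo the operations in reverse order, starting from position 22:
  undo op 3 (in-shuffle, from bottom half): 22 ← 29
  undo op 2 (cut 9): 29 ← 2
  undo op 1 (cut 18): 2 ← 20
So the item at position 22 came from original position 20.

20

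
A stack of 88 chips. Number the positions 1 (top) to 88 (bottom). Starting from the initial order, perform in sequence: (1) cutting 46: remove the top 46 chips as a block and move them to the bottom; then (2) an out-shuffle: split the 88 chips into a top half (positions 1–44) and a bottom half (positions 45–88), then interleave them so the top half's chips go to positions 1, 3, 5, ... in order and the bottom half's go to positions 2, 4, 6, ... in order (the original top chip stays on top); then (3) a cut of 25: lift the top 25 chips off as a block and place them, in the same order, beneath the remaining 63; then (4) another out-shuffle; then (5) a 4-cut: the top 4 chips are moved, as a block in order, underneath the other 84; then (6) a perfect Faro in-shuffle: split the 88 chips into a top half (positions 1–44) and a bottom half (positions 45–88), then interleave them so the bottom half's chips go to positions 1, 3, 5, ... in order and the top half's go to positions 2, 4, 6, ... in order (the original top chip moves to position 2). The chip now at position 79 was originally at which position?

Undo the operations in reverse order, starting from position 79:
  undo op 6 (in-shuffle, from bottom half): 79 ← 84
  undo op 5 (cut 4): 84 ← 88
  undo op 4 (out-shuffle, from bottom half): 88 ← 88
  undo op 3 (cut 25): 88 ← 25
  undo op 2 (out-shuffle, from top half): 25 ← 13
  undo op 1 (cut 46): 13 ← 59
So the chip at position 79 came from original position 59.

59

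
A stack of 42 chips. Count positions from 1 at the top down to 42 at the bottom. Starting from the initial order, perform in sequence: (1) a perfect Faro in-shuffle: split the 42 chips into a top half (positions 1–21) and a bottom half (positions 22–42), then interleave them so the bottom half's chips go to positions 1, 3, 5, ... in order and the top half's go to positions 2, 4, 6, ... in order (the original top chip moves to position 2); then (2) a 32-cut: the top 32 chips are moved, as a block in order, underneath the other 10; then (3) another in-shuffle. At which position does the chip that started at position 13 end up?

Track the chip from position 13 forward through each operation:
  after op 1 (in-shuffle): 13 → 26
  after op 2 (cut 32): 26 → 36
  after op 3 (in-shuffle): 36 → 29

29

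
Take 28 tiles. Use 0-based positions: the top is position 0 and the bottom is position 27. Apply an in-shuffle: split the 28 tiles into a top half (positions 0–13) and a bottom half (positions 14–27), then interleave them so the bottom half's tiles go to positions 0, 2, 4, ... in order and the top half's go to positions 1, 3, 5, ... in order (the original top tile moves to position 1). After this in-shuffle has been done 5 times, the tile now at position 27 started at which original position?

Work backwards from position 27, undoing one in-shuffle at a time:
27 ← 13 ← 6 ← 17 ← 8 ← 18
So the tile now at position 27 started at position 18.

18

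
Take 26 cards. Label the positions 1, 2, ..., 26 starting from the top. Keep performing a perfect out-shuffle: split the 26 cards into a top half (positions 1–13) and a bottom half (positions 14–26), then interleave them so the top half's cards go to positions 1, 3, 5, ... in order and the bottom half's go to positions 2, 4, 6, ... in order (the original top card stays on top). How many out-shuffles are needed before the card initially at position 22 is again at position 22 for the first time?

Follow position 22 under repeated out-shuffles:
22 → 18 → 10 → 19 → 12 → 23 → 20 → 14 → 2 → 3 → 5 → 9 → 17 → 8 → 15 → 4 → 7 → 13 → 25 → 24 → 22
It first returns after 20 out-shuffles.

20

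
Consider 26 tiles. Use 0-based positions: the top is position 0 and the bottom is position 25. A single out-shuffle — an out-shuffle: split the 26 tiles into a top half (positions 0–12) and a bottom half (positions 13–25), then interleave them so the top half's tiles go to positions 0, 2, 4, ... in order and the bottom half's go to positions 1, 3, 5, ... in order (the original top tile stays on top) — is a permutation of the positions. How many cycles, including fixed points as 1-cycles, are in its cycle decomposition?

4

Trace each unvisited position around until it returns:
(0) (1 2 4 8 16 7 ... len 20) (5 10 20 15) (25)
4 cycles in total.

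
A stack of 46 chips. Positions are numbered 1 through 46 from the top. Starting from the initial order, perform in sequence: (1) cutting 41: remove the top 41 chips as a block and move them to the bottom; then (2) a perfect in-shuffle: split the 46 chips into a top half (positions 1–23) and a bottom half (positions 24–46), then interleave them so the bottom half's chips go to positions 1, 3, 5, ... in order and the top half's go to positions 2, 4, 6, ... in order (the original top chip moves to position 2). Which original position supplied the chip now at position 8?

45

Undo the operations in reverse order, starting from position 8:
  undo op 2 (in-shuffle, from top half): 8 ← 4
  undo op 1 (cut 41): 4 ← 45
So the chip at position 8 came from original position 45.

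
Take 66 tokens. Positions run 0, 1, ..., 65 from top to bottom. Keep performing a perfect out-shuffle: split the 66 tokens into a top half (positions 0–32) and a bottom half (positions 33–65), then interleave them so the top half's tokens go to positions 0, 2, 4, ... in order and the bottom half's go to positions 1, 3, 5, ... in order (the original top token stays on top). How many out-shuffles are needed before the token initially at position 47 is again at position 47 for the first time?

12

Follow position 47 under repeated out-shuffles:
47 → 29 → 58 → 51 → 37 → 9 → 18 → 36 → 7 → 14 → 28 → 56 → 47
It first returns after 12 out-shuffles.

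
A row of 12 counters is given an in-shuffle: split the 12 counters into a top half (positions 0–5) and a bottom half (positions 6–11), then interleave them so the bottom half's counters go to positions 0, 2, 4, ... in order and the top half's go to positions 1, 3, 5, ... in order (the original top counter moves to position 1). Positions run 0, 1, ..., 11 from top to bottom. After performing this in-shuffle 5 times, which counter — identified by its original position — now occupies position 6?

11

Work backwards from position 6, undoing one in-shuffle at a time:
6 ← 9 ← 4 ← 8 ← 10 ← 11
So the counter now at position 6 started at position 11.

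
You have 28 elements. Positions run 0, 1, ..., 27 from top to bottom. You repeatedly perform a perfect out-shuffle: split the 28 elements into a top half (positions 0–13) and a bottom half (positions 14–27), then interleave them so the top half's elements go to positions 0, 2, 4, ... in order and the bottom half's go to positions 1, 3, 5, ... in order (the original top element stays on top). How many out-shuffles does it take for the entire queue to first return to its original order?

18

The out-shuffle permutes the 28 positions with cycle lengths [1, 1, 2, 6, 18].
Every element is home exactly when every cycle has completed a whole number of laps, i.e. after lcm(1, 2, 6, 18) = 18 out-shuffles.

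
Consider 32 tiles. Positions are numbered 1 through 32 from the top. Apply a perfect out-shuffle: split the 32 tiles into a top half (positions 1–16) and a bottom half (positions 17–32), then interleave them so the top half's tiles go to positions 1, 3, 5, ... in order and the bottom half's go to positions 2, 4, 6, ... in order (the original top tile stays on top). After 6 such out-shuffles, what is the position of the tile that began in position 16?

31

Track the tile's position through each out-shuffle:
16 → 31 → 30 → 28 → 24 → 16 → 31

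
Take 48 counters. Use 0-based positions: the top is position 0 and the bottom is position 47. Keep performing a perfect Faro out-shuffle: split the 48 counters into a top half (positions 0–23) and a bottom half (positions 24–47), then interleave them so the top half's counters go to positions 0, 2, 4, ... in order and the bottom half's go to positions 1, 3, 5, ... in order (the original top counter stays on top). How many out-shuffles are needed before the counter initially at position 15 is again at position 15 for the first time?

Follow position 15 under repeated out-shuffles:
15 → 30 → 13 → 26 → 5 → 10 → 20 → 40 → ... → 15 (length 23)
It first returns after 23 out-shuffles.

23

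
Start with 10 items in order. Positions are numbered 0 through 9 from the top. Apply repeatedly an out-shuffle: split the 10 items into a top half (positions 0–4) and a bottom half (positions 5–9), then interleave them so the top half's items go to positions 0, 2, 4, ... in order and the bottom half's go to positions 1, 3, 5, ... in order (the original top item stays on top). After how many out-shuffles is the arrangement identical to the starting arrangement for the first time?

The out-shuffle permutes the 10 positions with cycle lengths [1, 1, 2, 6].
Every item is home exactly when every cycle has completed a whole number of laps, i.e. after lcm(1, 2, 6) = 6 out-shuffles.

6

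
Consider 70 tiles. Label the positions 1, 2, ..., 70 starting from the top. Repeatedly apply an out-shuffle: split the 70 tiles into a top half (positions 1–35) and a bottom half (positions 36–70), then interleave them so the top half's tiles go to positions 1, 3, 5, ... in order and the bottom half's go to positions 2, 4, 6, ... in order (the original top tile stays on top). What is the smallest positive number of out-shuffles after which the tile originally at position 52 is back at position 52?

Follow position 52 under repeated out-shuffles:
52 → 34 → 67 → 64 → 58 → 46 → 22 → 43 → 16 → 31 → 61 → 52
It first returns after 11 out-shuffles.

11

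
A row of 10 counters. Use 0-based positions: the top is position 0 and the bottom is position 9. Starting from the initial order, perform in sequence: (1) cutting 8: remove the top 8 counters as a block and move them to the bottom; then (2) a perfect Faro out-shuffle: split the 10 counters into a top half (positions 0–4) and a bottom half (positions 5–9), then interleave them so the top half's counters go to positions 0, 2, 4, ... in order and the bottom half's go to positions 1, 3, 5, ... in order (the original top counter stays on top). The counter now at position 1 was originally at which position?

3

Undo the operations in reverse order, starting from position 1:
  undo op 2 (out-shuffle, from bottom half): 1 ← 5
  undo op 1 (cut 8): 5 ← 3
So the counter at position 1 came from original position 3.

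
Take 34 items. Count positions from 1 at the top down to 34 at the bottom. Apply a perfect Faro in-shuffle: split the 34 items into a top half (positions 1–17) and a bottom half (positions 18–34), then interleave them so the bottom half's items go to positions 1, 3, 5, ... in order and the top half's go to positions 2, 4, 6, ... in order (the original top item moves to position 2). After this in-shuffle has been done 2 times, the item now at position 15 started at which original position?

Work backwards from position 15, undoing one in-shuffle at a time:
15 ← 25 ← 30
So the item now at position 15 started at position 30.

30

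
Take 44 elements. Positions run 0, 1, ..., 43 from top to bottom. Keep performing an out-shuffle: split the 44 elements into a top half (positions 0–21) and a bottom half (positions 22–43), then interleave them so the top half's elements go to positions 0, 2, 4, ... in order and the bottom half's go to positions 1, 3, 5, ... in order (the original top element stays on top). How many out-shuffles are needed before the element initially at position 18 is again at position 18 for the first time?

Follow position 18 under repeated out-shuffles:
18 → 36 → 29 → 15 → 30 → 17 → 34 → 25 → 7 → 14 → 28 → 13 → 26 → 9 → 18
It first returns after 14 out-shuffles.

14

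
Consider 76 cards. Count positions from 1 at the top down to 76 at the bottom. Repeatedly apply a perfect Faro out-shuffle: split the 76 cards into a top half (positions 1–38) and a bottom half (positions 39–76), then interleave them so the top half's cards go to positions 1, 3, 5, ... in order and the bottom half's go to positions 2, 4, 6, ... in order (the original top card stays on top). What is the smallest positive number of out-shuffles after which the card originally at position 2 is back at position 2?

Follow position 2 under repeated out-shuffles:
2 → 3 → 5 → 9 → 17 → 33 → 65 → 54 → 32 → 63 → 50 → 24 → 47 → 18 → 35 → 69 → 62 → 48 → 20 → 39 → 2
It first returns after 20 out-shuffles.

20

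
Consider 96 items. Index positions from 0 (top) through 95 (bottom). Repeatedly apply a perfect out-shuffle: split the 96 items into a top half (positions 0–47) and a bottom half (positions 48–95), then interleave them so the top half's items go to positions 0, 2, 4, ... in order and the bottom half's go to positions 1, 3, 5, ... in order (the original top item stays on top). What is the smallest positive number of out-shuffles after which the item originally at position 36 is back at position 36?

36

Follow position 36 under repeated out-shuffles:
36 → 72 → 49 → 3 → 6 → 12 → 24 → 48 → ... → 36 (length 36)
It first returns after 36 out-shuffles.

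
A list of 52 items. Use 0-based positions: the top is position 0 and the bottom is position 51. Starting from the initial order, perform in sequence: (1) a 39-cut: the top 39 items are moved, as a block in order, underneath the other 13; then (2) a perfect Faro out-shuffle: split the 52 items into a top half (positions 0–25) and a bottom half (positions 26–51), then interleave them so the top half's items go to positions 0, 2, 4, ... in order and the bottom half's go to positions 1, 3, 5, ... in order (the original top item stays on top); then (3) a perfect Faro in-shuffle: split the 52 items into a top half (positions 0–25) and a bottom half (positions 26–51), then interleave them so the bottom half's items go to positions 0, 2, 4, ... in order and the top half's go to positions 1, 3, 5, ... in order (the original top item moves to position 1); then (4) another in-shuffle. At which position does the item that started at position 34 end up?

16

Track the item from position 34 forward through each operation:
  after op 1 (cut 39): 34 → 47
  after op 2 (out-shuffle): 47 → 43
  after op 3 (in-shuffle): 43 → 34
  after op 4 (in-shuffle): 34 → 16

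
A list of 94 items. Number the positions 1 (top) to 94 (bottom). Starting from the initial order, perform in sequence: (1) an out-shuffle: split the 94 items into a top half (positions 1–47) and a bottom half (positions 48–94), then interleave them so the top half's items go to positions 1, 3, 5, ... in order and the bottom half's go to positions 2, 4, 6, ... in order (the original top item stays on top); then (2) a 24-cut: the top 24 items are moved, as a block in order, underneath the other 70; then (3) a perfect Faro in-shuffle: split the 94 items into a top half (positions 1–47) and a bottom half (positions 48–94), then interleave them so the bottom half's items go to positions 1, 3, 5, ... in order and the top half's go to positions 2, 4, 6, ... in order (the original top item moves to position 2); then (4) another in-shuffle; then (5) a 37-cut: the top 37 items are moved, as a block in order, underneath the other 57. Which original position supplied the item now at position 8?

Undo the operations in reverse order, starting from position 8:
  undo op 5 (cut 37): 8 ← 45
  undo op 4 (in-shuffle, from bottom half): 45 ← 70
  undo op 3 (in-shuffle, from top half): 70 ← 35
  undo op 2 (cut 24): 35 ← 59
  undo op 1 (out-shuffle, from top half): 59 ← 30
So the item at position 8 came from original position 30.

30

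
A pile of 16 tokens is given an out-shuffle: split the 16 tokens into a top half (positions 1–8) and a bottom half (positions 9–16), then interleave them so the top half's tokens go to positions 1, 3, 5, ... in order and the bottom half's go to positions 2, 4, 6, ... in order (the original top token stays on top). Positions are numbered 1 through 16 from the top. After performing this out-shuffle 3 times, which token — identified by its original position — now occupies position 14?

Work backwards from position 14, undoing one out-shuffle at a time:
14 ← 15 ← 8 ← 12
So the token now at position 14 started at position 12.

12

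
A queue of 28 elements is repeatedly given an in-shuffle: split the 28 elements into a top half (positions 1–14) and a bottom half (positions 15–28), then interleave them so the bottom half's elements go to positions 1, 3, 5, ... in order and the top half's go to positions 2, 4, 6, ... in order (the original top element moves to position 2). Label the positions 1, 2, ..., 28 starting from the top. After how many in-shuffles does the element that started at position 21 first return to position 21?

28

Follow position 21 under repeated in-shuffles:
21 → 13 → 26 → 23 → 17 → 5 → 10 → 20 → ... → 21 (length 28)
It first returns after 28 in-shuffles.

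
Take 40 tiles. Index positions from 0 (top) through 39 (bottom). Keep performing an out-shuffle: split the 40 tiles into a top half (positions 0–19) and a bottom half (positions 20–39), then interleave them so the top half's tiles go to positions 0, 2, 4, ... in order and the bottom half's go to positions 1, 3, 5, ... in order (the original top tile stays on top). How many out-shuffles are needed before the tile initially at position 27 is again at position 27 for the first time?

12

Follow position 27 under repeated out-shuffles:
27 → 15 → 30 → 21 → 3 → 6 → 12 → 24 → 9 → 18 → 36 → 33 → 27
It first returns after 12 out-shuffles.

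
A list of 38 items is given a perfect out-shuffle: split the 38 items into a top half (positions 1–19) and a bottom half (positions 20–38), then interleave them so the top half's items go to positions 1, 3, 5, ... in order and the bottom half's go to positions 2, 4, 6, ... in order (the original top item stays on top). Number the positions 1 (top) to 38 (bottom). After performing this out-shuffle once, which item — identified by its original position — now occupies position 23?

Work backwards from position 23, undoing one out-shuffle at a time:
23 ← 12
So the item now at position 23 started at position 12.

12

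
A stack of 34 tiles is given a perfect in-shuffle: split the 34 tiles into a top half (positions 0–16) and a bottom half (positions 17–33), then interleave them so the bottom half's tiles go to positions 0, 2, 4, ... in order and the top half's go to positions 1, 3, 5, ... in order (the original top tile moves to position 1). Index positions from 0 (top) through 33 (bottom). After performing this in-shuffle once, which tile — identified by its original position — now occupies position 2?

Work backwards from position 2, undoing one in-shuffle at a time:
2 ← 18
So the tile now at position 2 started at position 18.

18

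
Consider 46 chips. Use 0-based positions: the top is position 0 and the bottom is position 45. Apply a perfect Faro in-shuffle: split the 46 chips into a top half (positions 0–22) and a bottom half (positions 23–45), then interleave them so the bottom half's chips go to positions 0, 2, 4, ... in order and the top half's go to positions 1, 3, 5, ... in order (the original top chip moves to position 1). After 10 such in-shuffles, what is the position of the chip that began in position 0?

Track the chip's position through each in-shuffle:
0 → 1 → 3 → 7 → 15 → 31 → 16 → 33 → 20 → 41 → 36

36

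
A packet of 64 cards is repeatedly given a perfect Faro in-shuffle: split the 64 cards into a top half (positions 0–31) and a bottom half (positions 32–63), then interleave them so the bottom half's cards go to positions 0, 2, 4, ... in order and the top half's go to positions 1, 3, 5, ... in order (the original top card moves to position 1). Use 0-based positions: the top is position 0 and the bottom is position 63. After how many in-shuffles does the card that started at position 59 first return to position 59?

Follow position 59 under repeated in-shuffles:
59 → 54 → 44 → 24 → 49 → 34 → 4 → 9 → 19 → 39 → 14 → 29 → 59
It first returns after 12 in-shuffles.

12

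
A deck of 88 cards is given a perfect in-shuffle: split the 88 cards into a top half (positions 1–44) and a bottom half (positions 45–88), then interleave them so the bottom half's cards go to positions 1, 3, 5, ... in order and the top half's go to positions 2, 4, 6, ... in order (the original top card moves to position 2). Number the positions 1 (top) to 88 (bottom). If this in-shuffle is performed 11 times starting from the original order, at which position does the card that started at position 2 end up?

Track the card's position through each in-shuffle:
2 → 4 → 8 → 16 → 32 → 64 → 39 → 78 → 67 → 45 → 1 → 2

2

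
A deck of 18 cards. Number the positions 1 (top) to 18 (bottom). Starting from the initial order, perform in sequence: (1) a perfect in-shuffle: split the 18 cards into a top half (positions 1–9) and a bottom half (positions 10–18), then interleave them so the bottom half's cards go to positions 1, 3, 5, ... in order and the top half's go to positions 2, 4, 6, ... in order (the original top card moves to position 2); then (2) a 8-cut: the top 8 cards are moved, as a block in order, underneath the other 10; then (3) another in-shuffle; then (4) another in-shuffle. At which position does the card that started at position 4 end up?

15

Track the card from position 4 forward through each operation:
  after op 1 (in-shuffle): 4 → 8
  after op 2 (cut 8): 8 → 18
  after op 3 (in-shuffle): 18 → 17
  after op 4 (in-shuffle): 17 → 15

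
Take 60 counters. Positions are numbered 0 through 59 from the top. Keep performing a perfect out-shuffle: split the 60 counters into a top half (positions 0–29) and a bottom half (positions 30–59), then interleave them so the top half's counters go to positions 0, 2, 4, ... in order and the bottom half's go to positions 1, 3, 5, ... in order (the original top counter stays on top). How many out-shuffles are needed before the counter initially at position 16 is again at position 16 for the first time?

Follow position 16 under repeated out-shuffles:
16 → 32 → 5 → 10 → 20 → 40 → 21 → 42 → ... → 16 (length 58)
It first returns after 58 out-shuffles.

58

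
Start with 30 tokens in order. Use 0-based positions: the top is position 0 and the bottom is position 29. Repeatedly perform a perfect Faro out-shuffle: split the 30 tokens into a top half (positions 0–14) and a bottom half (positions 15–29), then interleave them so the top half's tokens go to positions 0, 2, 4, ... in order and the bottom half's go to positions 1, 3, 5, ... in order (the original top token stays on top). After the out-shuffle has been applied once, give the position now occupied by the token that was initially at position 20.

11

Track the token's position through each out-shuffle:
20 → 11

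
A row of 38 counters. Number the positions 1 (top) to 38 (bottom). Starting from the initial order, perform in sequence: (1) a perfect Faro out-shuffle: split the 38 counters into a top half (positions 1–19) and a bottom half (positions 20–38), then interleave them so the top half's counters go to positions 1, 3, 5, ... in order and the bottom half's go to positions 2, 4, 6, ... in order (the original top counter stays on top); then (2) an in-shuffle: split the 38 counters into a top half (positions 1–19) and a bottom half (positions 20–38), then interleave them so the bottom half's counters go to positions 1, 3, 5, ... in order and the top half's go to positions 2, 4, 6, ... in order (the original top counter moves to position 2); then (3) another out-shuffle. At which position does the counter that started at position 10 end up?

38

Track the counter from position 10 forward through each operation:
  after op 1 (out-shuffle): 10 → 19
  after op 2 (in-shuffle): 19 → 38
  after op 3 (out-shuffle): 38 → 38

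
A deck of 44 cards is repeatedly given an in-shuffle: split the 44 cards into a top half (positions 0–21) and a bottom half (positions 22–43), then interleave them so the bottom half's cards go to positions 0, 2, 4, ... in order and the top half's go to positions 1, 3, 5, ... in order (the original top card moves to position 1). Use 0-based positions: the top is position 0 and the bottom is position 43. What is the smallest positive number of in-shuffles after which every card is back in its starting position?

12

The in-shuffle permutes the 44 positions with cycle lengths [2, 4, 4, 4, 6, 12, 12].
Every card is home exactly when every cycle has completed a whole number of laps, i.e. after lcm(2, 4, 6, 12) = 12 in-shuffles.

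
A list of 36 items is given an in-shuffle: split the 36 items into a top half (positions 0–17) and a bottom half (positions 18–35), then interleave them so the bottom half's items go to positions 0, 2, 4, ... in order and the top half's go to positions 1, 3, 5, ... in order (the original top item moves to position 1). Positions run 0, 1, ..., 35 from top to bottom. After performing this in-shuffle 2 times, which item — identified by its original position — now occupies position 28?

Work backwards from position 28, undoing one in-shuffle at a time:
28 ← 32 ← 34
So the item now at position 28 started at position 34.

34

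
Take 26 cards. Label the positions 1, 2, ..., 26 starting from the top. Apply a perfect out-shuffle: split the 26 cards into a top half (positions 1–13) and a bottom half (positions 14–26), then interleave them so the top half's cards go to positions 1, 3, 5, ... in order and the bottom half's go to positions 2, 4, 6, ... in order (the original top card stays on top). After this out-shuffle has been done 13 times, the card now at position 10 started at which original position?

Work backwards from position 10, undoing one out-shuffle at a time:
10 ← 18 ← 22 ← 24 ← 25 ← ... ← 3 (13 steps).
So the card now at position 10 started at position 3.

3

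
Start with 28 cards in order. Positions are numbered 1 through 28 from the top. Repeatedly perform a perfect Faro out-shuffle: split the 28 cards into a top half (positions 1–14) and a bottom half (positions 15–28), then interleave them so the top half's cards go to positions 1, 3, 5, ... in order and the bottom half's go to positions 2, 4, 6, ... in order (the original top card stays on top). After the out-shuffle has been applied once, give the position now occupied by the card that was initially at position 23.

Track the card's position through each out-shuffle:
23 → 18

18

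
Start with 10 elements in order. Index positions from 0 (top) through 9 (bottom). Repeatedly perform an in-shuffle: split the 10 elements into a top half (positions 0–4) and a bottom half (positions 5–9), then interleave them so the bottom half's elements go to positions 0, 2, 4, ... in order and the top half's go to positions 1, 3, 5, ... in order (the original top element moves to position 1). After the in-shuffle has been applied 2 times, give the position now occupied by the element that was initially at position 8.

Track the element's position through each in-shuffle:
8 → 6 → 2

2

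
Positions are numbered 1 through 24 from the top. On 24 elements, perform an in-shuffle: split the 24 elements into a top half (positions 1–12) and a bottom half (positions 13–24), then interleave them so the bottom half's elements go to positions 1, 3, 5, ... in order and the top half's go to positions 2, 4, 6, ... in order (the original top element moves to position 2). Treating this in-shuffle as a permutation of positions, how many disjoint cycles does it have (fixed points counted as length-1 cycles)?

Trace each unvisited position around until it returns:
(1 2 4 8 16 7 ... len 20) (5 10 20 15)
2 cycles in total.

2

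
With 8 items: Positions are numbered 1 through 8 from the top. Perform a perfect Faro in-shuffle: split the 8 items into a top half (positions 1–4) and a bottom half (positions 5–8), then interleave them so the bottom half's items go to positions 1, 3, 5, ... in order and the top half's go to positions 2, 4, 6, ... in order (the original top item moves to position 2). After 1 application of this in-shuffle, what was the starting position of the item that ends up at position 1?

5

Work backwards from position 1, undoing one in-shuffle at a time:
1 ← 5
So the item now at position 1 started at position 5.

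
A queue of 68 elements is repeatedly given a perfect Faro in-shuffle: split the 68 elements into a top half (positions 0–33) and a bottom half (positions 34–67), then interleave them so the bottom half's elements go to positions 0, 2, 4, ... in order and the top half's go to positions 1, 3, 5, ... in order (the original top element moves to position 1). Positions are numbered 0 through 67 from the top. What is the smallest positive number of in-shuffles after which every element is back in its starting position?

22

The in-shuffle permutes the 68 positions with cycle lengths [2, 11, 11, 22, 22].
Every element is home exactly when every cycle has completed a whole number of laps, i.e. after lcm(2, 11, 22) = 22 in-shuffles.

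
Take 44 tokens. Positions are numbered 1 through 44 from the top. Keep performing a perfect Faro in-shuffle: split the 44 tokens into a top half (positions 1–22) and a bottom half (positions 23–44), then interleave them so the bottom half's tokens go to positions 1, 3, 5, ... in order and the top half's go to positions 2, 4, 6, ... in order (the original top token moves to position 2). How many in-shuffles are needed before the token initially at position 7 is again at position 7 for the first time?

12

Follow position 7 under repeated in-shuffles:
7 → 14 → 28 → 11 → 22 → 44 → 43 → 41 → 37 → 29 → 13 → 26 → 7
It first returns after 12 in-shuffles.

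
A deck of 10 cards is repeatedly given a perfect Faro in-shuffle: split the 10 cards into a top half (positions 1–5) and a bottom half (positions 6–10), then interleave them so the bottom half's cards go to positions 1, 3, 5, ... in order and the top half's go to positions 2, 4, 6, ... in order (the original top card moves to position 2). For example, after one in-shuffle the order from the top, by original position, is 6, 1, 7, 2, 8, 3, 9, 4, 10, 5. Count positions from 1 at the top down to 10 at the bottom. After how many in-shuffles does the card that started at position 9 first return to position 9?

10

Follow position 9 under repeated in-shuffles:
9 → 7 → 3 → 6 → 1 → 2 → 4 → 8 → 5 → 10 → 9
It first returns after 10 in-shuffles.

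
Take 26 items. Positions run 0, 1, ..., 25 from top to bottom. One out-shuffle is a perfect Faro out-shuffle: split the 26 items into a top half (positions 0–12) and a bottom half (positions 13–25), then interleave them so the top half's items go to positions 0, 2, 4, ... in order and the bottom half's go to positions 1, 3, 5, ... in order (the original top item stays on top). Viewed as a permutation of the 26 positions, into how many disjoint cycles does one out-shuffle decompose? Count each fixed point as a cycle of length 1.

4

Trace each unvisited position around until it returns:
(0) (1 2 4 8 16 7 ... len 20) (5 10 20 15) (25)
4 cycles in total.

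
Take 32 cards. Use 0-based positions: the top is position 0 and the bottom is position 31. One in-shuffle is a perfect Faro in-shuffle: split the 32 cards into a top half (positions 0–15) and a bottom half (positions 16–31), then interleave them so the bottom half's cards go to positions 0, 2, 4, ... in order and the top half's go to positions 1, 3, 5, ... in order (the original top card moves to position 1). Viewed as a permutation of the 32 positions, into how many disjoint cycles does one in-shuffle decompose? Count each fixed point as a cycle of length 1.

4

Trace each unvisited position around until it returns:
(0 1 3 7 15 31 30 28 24 16) (2 5 11 23 14 29 26 20 8 17) (4 9 19 6 13 27 22 12 25 18) (10 21)
4 cycles in total.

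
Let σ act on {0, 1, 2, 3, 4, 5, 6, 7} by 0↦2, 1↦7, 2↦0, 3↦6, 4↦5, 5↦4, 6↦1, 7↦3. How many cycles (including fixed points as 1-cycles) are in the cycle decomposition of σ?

Cycle decomposition: (0 2) (1 7 3 6) (4 5).
3 cycles.

3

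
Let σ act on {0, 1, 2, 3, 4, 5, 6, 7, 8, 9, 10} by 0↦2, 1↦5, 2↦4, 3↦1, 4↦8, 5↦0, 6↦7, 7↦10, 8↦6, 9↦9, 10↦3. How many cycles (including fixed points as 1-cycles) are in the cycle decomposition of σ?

Cycle decomposition: (0 2 4 8 6 7 10 3 1 5) (9).
2 cycles.

2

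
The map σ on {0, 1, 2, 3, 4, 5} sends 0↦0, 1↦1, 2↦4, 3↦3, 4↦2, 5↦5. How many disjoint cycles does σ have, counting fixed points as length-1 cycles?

5

Cycle decomposition: (0) (1) (2 4) (3) (5).
5 cycles.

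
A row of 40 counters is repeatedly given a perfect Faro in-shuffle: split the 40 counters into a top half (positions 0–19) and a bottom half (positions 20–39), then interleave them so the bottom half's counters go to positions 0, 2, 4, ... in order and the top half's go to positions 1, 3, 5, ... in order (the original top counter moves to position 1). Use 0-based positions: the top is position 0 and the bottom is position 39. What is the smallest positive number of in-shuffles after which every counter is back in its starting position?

20

The in-shuffle permutes the 40 positions with cycle lengths [20, 20].
Every counter is home exactly when every cycle has completed a whole number of laps, i.e. after lcm(20) = 20 in-shuffles.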